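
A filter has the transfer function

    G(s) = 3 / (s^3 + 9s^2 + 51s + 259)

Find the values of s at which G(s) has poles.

The poles are the roots of the denominator s^3 + 9s^2 + 51s + 259 = 0.
Trying s = -7: the polynomial evaluates to 0, so (s + 7) is a factor.
Dividing out leaves s^2 + 2s + 37 = 0.
The quadratic formula then gives s = -1 ± 6j.

s = -1 ± 6j, -7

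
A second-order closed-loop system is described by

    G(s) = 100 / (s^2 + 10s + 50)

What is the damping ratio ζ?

Compare the denominator to the standard form s^2 + 2ζωₙs + ωₙ².
ωₙ² = 50, so ωₙ = √50 ≈ 7.071 rad/s.
2ζωₙ = 10, so ζ = 10/(2·√50) ≈ 0.7071.

ζ ≈ 0.7071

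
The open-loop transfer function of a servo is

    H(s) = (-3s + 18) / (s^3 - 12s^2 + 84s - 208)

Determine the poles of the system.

s = 4 + 6j, 4 - 6j, 4

The poles are the roots of the denominator s^3 - 12s^2 + 84s - 208 = 0.
Trying s = 4: the polynomial evaluates to 0, so (s - 4) is a factor.
Dividing out leaves s^2 - 8s + 52 = 0.
The quadratic formula then gives s = 4 ± 6j.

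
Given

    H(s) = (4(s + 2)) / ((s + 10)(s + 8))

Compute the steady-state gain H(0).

H(0) = 1/10 ≈ 0.1000

At s = 0 each factor (s + a) contributes a and each (s^2 + bs + c) contributes c.
H(0) = 4·(2) / ((10) · (8)) = 8/80 = 1/10.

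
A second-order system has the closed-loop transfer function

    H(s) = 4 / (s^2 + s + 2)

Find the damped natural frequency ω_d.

Comparing s^2 + s + 2 to s^2 + 2ζωₙs + ωₙ²: ωₙ = √2 ≈ 1.414 rad/s and ζ = 1/(2·√2) ≈ 0.3536.
ζωₙ = 1/2 = 0.5, so ω_d = ωₙ√(1−ζ²) = √(ωₙ² − (ζωₙ)²) = √(2 − 0.5²) = √1.75 ≈ 1.323 rad/s.

ω_d ≈ 1.323 rad/s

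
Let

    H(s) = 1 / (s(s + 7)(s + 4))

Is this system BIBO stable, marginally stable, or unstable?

The poles can be read from the denominator factors: s = 0, -7, -4.
Since the simple pole(s) at s = 0 lie on the jω-axis with none in the right half-plane, the system is marginally stable.

marginally stable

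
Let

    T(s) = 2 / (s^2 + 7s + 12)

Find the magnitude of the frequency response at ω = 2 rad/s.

Substitute s = j2: numerator = 2, denominator = 8 + j14.
|T(j2)| = |2| / |8 + j14| = 2 / 16.125 ≈ 0.1240.

|T(j2)| ≈ 0.1240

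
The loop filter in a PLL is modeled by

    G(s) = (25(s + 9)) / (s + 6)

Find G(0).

At s = 0 each factor (s + a) contributes a and each (s^2 + bs + c) contributes c.
G(0) = 25·(9) / ((6)) = 225/6 = 75/2.

G(0) = 75/2 ≈ 37.50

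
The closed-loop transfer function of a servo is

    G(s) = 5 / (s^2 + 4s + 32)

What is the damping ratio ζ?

ζ ≈ 0.3536

Compare the denominator to the standard form s^2 + 2ζωₙs + ωₙ².
ωₙ² = 32, so ωₙ = √32 ≈ 5.657 rad/s.
2ζωₙ = 4, so ζ = 4/(2·√32) ≈ 0.3536.
With ζ = 0.3536 the response is underdamped.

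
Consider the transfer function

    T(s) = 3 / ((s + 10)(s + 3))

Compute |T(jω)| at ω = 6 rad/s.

Substitute s = j6: numerator = 3, denominator = -6 + j78.
|T(j6)| = |3| / |-6 + j78| = 3 / 78.230 ≈ 0.03835.

|T(j6)| ≈ 0.03835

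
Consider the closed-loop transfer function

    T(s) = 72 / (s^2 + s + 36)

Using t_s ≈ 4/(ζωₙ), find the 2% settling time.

t_s ≈ 8 s

Comparing s^2 + s + 36 to s^2 + 2ζωₙs + ωₙ²: ωₙ = 6 rad/s and ζ = 1/(2·6) ≈ 0.08333.
ζωₙ = 1/2 = 0.5, so t_s ≈ 4/(ζωₙ) = 4/0.5 = 8 s.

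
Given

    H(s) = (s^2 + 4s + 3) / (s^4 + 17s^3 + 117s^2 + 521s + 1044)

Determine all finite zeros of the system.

Set the numerator to zero: s^2 + 4s + 3 = 0.
Factoring: (s + 1)(s + 3) = 0.

s = -1, -3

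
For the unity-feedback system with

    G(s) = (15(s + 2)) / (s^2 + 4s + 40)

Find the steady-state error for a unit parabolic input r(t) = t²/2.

G(s) has no poles at the origin.
This is a Type 0 system; Ka = lim_{s→0} s^2·G(s) = 0, so the steady-state error for a parabola input is infinite.

e_ss = ∞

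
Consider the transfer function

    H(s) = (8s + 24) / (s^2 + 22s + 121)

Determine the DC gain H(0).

H(0) = 24/121 ≈ 0.1983

Set s = 0: H(0) = (24) / (121) = 24/121.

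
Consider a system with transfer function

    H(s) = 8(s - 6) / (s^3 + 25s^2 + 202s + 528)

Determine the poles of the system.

s = -11, -8, -6

The poles are the roots of the denominator s^3 + 25s^2 + 202s + 528 = 0.
Trying s = -11: the polynomial evaluates to 0, so (s + 11) is a factor.
Dividing out leaves s^2 + 14s + 48 = 0.
Factoring the quadratic: (s + 8)(s + 6) = 0.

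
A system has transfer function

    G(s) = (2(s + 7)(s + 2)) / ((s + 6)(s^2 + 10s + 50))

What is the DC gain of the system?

G(0) = 7/75 ≈ 0.09333

At s = 0 each factor (s + a) contributes a and each (s^2 + bs + c) contributes c.
G(0) = 2·(7) · (2) / ((6) · (50)) = 28/300 = 7/75.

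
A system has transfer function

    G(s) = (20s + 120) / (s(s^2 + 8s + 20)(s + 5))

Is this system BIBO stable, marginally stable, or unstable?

The poles can be read from the denominator factors: s = 0, -4 ± 2j, -5.
Since the simple pole(s) at s = 0 lie on the jω-axis with none in the right half-plane, the system is marginally stable.

marginally stable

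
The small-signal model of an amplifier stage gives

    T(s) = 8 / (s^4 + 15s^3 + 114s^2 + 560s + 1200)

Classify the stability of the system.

stable

The denominator s^4 + 15s^3 + 114s^2 + 560s + 1200 factors as (s^2 + 4s + 40)(s + 6)(s + 5), giving poles at s = -2 ± 6j, -6, -5.
Since all poles lie strictly in the left half-plane, the system is stable.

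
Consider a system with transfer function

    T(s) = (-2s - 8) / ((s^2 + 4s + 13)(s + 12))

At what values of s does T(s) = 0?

s = -4

Set the numerator to zero: -2s - 8 = 0, i.e. -2·(s + 4) = 0.
So s = -4.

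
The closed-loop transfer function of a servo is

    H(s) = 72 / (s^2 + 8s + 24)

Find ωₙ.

Compare the denominator to the standard form s^2 + 2ζωₙs + ωₙ².
ωₙ² = 24, so ωₙ = √24 ≈ 4.899 rad/s.

ωₙ ≈ 4.899 rad/s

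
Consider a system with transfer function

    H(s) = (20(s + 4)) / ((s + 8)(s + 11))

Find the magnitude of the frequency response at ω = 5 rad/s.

Substitute s = j5: numerator = 80 + j100, denominator = 63 + j95.
|H(j5)| = |80 + j100| / |63 + j95| = 128.06 / 113.99 ≈ 1.123.

|H(j5)| ≈ 1.123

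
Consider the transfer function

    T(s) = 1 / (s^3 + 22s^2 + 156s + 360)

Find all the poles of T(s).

s = -6, -6, -10

The poles are the roots of the denominator s^3 + 22s^2 + 156s + 360 = 0.
Trying s = -6: the polynomial evaluates to 0, so (s + 6) is a factor.
Dividing out leaves s^2 + 16s + 60 = 0.
Factoring the quadratic: (s + 6)(s + 10) = 0.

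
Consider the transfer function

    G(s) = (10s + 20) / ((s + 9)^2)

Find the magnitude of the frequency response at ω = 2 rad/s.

|G(j2)| ≈ 0.3328

Substitute s = j2: numerator = 20 + j20, denominator = 77 + j36.
|G(j2)| = |20 + j20| / |77 + j36| = 28.284 / 85 ≈ 0.3328.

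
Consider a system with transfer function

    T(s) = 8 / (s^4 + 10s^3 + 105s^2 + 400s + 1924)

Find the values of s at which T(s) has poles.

s = -4 + 6j, -4 - 6j, -1 + 6j, -1 - 6j

The poles are the roots of the denominator s^4 + 10s^3 + 105s^2 + 400s + 1924 = 0.
No real roots exist; factor into two real quadratics: (s^2 + 8s + 52)(s^2 + 2s + 37) = 0.
Each quadratic gives a conjugate pair via the quadratic formula.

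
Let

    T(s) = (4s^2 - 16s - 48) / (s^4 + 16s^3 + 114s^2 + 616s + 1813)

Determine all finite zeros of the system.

Set the numerator to zero: 4s^2 - 16s - 48 = 0, i.e. 4·(s^2 - 4s - 12) = 0.
Factoring: (s + 2)(s - 6) = 0.

s = -2, 6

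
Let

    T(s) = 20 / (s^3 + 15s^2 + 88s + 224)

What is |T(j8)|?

Substitute s = j8: numerator = 20, denominator = -736 + j192.
|T(j8)| = |20| / |-736 + j192| = 20 / 760.63 ≈ 0.02629.

|T(j8)| ≈ 0.02629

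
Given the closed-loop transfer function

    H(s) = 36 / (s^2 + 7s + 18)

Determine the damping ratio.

Compare the denominator to the standard form s^2 + 2ζωₙs + ωₙ².
ωₙ² = 18, so ωₙ = √18 ≈ 4.243 rad/s.
2ζωₙ = 7, so ζ = 7/(2·√18) ≈ 0.8250.
With ζ = 0.8250 the response is underdamped.

ζ ≈ 0.8250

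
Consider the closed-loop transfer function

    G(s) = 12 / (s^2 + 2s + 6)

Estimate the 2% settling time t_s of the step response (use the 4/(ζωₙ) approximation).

Comparing s^2 + 2s + 6 to s^2 + 2ζωₙs + ωₙ²: ωₙ = √6 ≈ 2.449 rad/s and ζ = 2/(2·√6) ≈ 0.4082.
ζωₙ = 2/2 = 1, so t_s ≈ 4/(ζωₙ) = 4/1 = 4 s.

t_s ≈ 4 s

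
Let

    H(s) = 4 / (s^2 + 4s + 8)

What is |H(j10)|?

Substitute s = j10: numerator = 4, denominator = -92 + j40.
|H(j10)| = |4| / |-92 + j40| = 4 / 100.32 ≈ 0.03987.

|H(j10)| ≈ 0.03987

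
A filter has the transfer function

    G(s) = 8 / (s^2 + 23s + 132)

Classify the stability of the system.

stable

The denominator s^2 + 23s + 132 factors as (s + 12)(s + 11), giving poles at s = -12, -11.
Since all poles lie strictly in the left half-plane, the system is stable.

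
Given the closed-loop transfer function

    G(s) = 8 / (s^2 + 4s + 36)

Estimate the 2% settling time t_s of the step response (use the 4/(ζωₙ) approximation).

Comparing s^2 + 4s + 36 to s^2 + 2ζωₙs + ωₙ²: ωₙ = 6 rad/s and ζ = 4/(2·6) ≈ 0.3333.
ζωₙ = 4/2 = 2, so t_s ≈ 4/(ζωₙ) = 4/2 = 2 s.

t_s ≈ 2 s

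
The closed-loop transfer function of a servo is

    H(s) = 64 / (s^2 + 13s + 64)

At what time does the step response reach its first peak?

t_p ≈ 0.6736 s

Comparing s^2 + 13s + 64 to s^2 + 2ζωₙs + ωₙ²: ωₙ = 8 rad/s and ζ = 13/(2·8) = 0.8125.
ζωₙ = 13/2 = 6.5, so ω_d = ωₙ√(1−ζ²) = √(ωₙ² − (ζωₙ)²) = √(64 − 6.5²) = √21.75 ≈ 4.664 rad/s.
t_p = π/ω_d = π/4.664 ≈ 0.6736 s.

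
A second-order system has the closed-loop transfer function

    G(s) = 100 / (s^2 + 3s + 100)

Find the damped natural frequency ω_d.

ω_d ≈ 9.887 rad/s

Comparing s^2 + 3s + 100 to s^2 + 2ζωₙs + ωₙ²: ωₙ = 10 rad/s and ζ = 3/(2·10) = 0.15.
ζωₙ = 3/2 = 1.5, so ω_d = ωₙ√(1−ζ²) = √(ωₙ² − (ζωₙ)²) = √(100 − 1.5²) = √97.75 ≈ 9.887 rad/s.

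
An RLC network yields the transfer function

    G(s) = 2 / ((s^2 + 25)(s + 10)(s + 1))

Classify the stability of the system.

marginally stable

The poles can be read from the denominator factors: s = ±5j, -10, -1.
Since the simple pole(s) at s = 5j, -5j lie on the jω-axis with none in the right half-plane, the system is marginally stable.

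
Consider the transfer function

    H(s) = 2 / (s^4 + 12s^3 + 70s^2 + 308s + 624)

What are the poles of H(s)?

s = -1 ± 5j, -4, -6

The poles are the roots of the denominator s^4 + 12s^3 + 70s^2 + 308s + 624 = 0.
Trying s = -4: the polynomial evaluates to 0, so (s + 4) is a factor.
Dividing out leaves s^3 + 8s^2 + 38s + 156 = 0.
This factors further as (s^2 + 2s + 26)(s + 6) = 0.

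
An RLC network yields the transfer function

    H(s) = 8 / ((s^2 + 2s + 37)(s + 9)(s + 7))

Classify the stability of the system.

stable

The poles can be read from the denominator factors: s = -1 + 6j, -1 - 6j, -9, -7.
Since all poles lie strictly in the left half-plane, the system is stable.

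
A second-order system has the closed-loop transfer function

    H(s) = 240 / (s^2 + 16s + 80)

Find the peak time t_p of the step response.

Comparing s^2 + 16s + 80 to s^2 + 2ζωₙs + ωₙ²: ωₙ = √80 ≈ 8.944 rad/s and ζ = 16/(2·√80) ≈ 0.8944.
ζωₙ = 16/2 = 8, so ω_d = ωₙ√(1−ζ²) = √(ωₙ² − (ζωₙ)²) = √(80 − 8²) = √16 = 4 rad/s.
t_p = π/ω_d = π/4 ≈ 0.7854 s.

t_p ≈ 0.7854 s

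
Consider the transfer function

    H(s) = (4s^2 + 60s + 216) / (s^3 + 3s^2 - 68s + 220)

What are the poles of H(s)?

s = 4 + 2j, 4 - 2j, -11

The poles are the roots of the denominator s^3 + 3s^2 - 68s + 220 = 0.
Trying s = -11: the polynomial evaluates to 0, so (s + 11) is a factor.
Dividing out leaves s^2 - 8s + 20 = 0.
The quadratic formula then gives s = 4 ± 2j.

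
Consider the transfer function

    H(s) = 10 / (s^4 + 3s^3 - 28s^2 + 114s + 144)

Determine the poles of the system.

s = -8, 3 + 3j, 3 - 3j, -1

The poles are the roots of the denominator s^4 + 3s^3 - 28s^2 + 114s + 144 = 0.
Trying s = -8: the polynomial evaluates to 0, so (s + 8) is a factor.
Dividing out leaves s^3 - 5s^2 + 12s + 18 = 0.
This factors further as (s^2 - 6s + 18)(s + 1) = 0.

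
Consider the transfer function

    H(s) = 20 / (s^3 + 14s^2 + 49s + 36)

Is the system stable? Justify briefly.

stable

The denominator s^3 + 14s^2 + 49s + 36 factors as (s + 9)(s + 1)(s + 4), giving poles at s = -9, -1, -4.
Since all poles lie strictly in the left half-plane, the system is stable.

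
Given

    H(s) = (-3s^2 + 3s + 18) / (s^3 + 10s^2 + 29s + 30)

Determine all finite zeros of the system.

s = 3, -2

Set the numerator to zero: -3s^2 + 3s + 18 = 0, i.e. -3·(s^2 - s - 6) = 0.
Factoring: (s - 3)(s + 2) = 0.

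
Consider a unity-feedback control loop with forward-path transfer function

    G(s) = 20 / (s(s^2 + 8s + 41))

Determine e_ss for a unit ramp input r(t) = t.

e_ss = 2.050

G(s) has one pole at the origin.
This is a Type 1 system. Kv = lim_{s→0} s·G(s) = 20/41.
e_ss = 1/Kv = 1/(20/41) = 41/20 ≈ 2.050.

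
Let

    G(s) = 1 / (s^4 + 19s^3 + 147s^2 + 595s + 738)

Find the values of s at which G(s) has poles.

The poles are the roots of the denominator s^4 + 19s^3 + 147s^2 + 595s + 738 = 0.
Trying s = -9: the polynomial evaluates to 0, so (s + 9) is a factor.
Dividing out leaves s^3 + 10s^2 + 57s + 82 = 0.
This factors further as (s^2 + 8s + 41)(s + 2) = 0.

s = -9, -4 + 5j, -4 - 5j, -2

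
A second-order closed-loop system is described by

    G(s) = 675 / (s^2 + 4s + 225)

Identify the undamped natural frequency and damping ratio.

Compare the denominator to the standard form s^2 + 2ζωₙs + ωₙ².
ωₙ² = 225, so ωₙ = 15 rad/s.
2ζωₙ = 4, so ζ = 4/(2·15) ≈ 0.1333.

ωₙ = 15 rad/s, ζ ≈ 0.1333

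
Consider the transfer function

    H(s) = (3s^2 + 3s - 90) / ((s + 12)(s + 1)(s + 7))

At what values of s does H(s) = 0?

s = -6, 5

Set the numerator to zero: 3s^2 + 3s - 90 = 0, i.e. 3·(s^2 + s - 30) = 0.
Factoring: (s + 6)(s - 5) = 0.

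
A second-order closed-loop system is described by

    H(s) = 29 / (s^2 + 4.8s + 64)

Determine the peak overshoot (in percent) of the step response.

%OS ≈ 37.2%

Comparing s^2 + 4.8s + 64 to s^2 + 2ζωₙs + ωₙ²: ωₙ = 8 rad/s and ζ = 4.8/(2·8) = 0.3.
%OS = 100·exp(−πζ/√(1−ζ²)) = 100·exp(−π·0.3/√(1−0.3²)) ≈ 37.2%.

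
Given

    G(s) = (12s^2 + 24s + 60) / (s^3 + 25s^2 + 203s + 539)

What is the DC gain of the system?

G(0) = 60/539 ≈ 0.1113

Set s = 0: G(0) = (60) / (539) = 60/539.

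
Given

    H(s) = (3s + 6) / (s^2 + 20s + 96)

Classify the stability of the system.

The denominator s^2 + 20s + 96 factors as (s + 8)(s + 12), giving poles at s = -8, -12.
Since all poles lie strictly in the left half-plane, the system is stable.

stable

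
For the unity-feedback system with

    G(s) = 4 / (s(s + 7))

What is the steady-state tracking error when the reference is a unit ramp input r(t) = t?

G(s) has one pole at the origin.
This is a Type 1 system. Kv = lim_{s→0} s·G(s) = 4/7.
e_ss = 1/Kv = 1/(4/7) = 7/4 ≈ 1.750.

e_ss = 1.750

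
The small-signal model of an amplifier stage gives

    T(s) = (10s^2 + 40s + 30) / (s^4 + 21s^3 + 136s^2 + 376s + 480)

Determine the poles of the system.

s = -2 + 2j, -2 - 2j, -12, -5

The poles are the roots of the denominator s^4 + 21s^3 + 136s^2 + 376s + 480 = 0.
Trying s = -12: the polynomial evaluates to 0, so (s + 12) is a factor.
Dividing out leaves s^3 + 9s^2 + 28s + 40 = 0.
This factors further as (s^2 + 4s + 8)(s + 5) = 0.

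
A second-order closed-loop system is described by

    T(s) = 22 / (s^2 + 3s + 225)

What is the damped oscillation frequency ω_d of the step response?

ω_d ≈ 14.92 rad/s

Comparing s^2 + 3s + 225 to s^2 + 2ζωₙs + ωₙ²: ωₙ = 15 rad/s and ζ = 3/(2·15) = 0.1.
ζωₙ = 3/2 = 1.5, so ω_d = ωₙ√(1−ζ²) = √(ωₙ² − (ζωₙ)²) = √(225 − 1.5²) = √222.75 ≈ 14.92 rad/s.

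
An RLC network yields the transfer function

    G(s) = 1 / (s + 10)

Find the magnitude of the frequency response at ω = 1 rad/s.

|G(j1)| ≈ 0.09950

Substitute s = j1: numerator = 1, denominator = 10 + j1.
|G(j1)| = |1| / |10 + j1| = 1 / 10.050 ≈ 0.09950.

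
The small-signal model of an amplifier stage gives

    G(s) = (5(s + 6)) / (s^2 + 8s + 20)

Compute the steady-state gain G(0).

Set s = 0: G(0) = (30) / (20) = 3/2.

G(0) = 3/2 ≈ 1.500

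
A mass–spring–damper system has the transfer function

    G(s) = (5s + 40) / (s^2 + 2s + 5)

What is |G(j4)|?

Substitute s = j4: numerator = 40 + j20, denominator = -11 + j8.
|G(j4)| = |40 + j20| / |-11 + j8| = 44.721 / 13.601 ≈ 3.288.

|G(j4)| ≈ 3.288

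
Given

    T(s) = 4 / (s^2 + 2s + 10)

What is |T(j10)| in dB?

Substitute s = j10: numerator = 4, denominator = -90 + j20.
|T(j10)| = |4| / |-90 + j20| = 4 / 92.195 ≈ 0.04339.
In decibels: 20·log₁₀(0.04339) ≈ -27.3 dB.

|T(j10)|_dB ≈ -27.3 dB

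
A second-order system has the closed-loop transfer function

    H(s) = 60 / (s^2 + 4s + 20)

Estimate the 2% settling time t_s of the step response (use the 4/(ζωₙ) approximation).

Comparing s^2 + 4s + 20 to s^2 + 2ζωₙs + ωₙ²: ωₙ = √20 ≈ 4.472 rad/s and ζ = 4/(2·√20) ≈ 0.4472.
ζωₙ = 4/2 = 2, so t_s ≈ 4/(ζωₙ) = 4/2 = 2 s.

t_s ≈ 2 s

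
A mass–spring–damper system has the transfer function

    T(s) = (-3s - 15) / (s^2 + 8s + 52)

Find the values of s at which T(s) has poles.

The poles are the roots of the denominator s^2 + 8s + 52 = 0.
Using the quadratic formula: s = (-8 ± √(-144))/2 = -4 ± 6j.

s = -4 + 6j, -4 - 6j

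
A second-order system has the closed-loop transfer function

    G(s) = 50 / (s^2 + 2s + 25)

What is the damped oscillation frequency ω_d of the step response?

Comparing s^2 + 2s + 25 to s^2 + 2ζωₙs + ωₙ²: ωₙ = 5 rad/s and ζ = 2/(2·5) = 0.2.
ζωₙ = 2/2 = 1, so ω_d = ωₙ√(1−ζ²) = √(ωₙ² − (ζωₙ)²) = √(25 − 1²) = √24 ≈ 4.899 rad/s.

ω_d ≈ 4.899 rad/s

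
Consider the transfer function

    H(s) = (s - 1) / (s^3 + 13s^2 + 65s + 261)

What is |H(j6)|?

Substitute s = j6: numerator = -1 + j6, denominator = -207 + j174.
|H(j6)| = |-1 + j6| / |-207 + j174| = 6.0828 / 270.42 ≈ 0.02249.

|H(j6)| ≈ 0.02249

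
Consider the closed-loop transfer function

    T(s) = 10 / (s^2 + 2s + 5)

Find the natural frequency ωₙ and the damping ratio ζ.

ωₙ ≈ 2.236 rad/s, ζ ≈ 0.4472

Compare the denominator to the standard form s^2 + 2ζωₙs + ωₙ².
ωₙ² = 5, so ωₙ = √5 ≈ 2.236 rad/s.
2ζωₙ = 2, so ζ = 2/(2·√5) ≈ 0.4472.
With ζ = 0.4472 the response is underdamped.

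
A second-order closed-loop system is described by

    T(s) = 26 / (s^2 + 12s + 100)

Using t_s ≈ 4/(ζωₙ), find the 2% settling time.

Comparing s^2 + 12s + 100 to s^2 + 2ζωₙs + ωₙ²: ωₙ = 10 rad/s and ζ = 12/(2·10) = 0.6.
ζωₙ = 12/2 = 6, so t_s ≈ 4/(ζωₙ) = 4/6 ≈ 0.6667 s.

t_s ≈ 0.6667 s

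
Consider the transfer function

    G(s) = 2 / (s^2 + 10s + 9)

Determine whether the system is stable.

stable

The denominator s^2 + 10s + 9 factors as (s + 1)(s + 9), giving poles at s = -1, -9.
Since all poles lie strictly in the left half-plane, the system is stable.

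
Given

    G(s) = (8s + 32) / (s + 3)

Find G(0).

G(0) = 32/3 ≈ 10.67

Set s = 0: G(0) = (32) / (3) = 32/3.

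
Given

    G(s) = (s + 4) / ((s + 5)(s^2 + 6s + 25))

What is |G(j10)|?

|G(j10)| ≈ 0.01003

Substitute s = j10: numerator = 4 + j10, denominator = -975 - j450.
|G(j10)| = |4 + j10| / |-975 - j450| = 10.770 / 1073.8 ≈ 0.01003.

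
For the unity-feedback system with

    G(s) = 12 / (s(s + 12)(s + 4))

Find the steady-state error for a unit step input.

e_ss = 0

G(s) has one pole at the origin.
This is a Type 1 system; for a step input the steady-state error is zero.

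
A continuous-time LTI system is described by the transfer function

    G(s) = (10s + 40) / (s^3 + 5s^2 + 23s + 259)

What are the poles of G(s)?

s = 1 + 6j, 1 - 6j, -7

The poles are the roots of the denominator s^3 + 5s^2 + 23s + 259 = 0.
Trying s = -7: the polynomial evaluates to 0, so (s + 7) is a factor.
Dividing out leaves s^2 - 2s + 37 = 0.
The quadratic formula then gives s = 1 ± 6j.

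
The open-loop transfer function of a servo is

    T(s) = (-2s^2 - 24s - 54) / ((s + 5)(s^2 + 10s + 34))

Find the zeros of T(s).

s = -3, -9

Set the numerator to zero: -2s^2 - 24s - 54 = 0, i.e. -2·(s^2 + 12s + 27) = 0.
Factoring: (s + 3)(s + 9) = 0.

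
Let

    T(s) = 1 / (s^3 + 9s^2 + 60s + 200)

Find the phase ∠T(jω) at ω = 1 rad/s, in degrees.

∠T(j1) ≈ -17.17°

At s = j1: numerator = 1, denominator = 191 + j59.
∠T = ∠num − ∠den = 0° − (17.166°) = -17.17°.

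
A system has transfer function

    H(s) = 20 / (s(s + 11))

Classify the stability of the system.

marginally stable

The poles can be read from the denominator factors: s = 0, -11.
Since the simple pole(s) at s = 0 lie on the jω-axis with none in the right half-plane, the system is marginally stable.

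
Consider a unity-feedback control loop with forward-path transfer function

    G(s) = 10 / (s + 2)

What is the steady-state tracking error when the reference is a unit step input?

G(s) has no poles at the origin.
This is a Type 0 system. Kp = lim_{s→0} G(s) = 10/2 = 5.
e_ss = 1/(1 + Kp) = 1/(1 + 5) = 1/6 ≈ 0.1667.

e_ss = 0.1667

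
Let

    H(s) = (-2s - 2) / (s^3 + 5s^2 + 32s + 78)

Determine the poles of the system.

The poles are the roots of the denominator s^3 + 5s^2 + 32s + 78 = 0.
Trying s = -3: the polynomial evaluates to 0, so (s + 3) is a factor.
Dividing out leaves s^2 + 2s + 26 = 0.
The quadratic formula then gives s = -1 ± 5j.

s = -1 ± 5j, -3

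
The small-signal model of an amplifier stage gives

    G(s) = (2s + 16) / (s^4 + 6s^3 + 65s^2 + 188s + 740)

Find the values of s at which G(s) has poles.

The poles are the roots of the denominator s^4 + 6s^3 + 65s^2 + 188s + 740 = 0.
No real roots exist; factor into two real quadratics: (s^2 + 2s + 37)(s^2 + 4s + 20) = 0.
Each quadratic gives a conjugate pair via the quadratic formula.

s = -1 ± 6j, -2 ± 4j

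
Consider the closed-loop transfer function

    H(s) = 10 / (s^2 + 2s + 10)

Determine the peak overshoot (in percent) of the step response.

%OS ≈ 35.1%

Comparing s^2 + 2s + 10 to s^2 + 2ζωₙs + ωₙ²: ωₙ = √10 ≈ 3.162 rad/s and ζ = 2/(2·√10) ≈ 0.3162.
%OS = 100·exp(−πζ/√(1−ζ²)) = 100·exp(−π·0.3162/√(1−0.3162²)) ≈ 35.1%.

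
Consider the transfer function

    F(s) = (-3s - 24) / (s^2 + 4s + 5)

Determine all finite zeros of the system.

Set the numerator to zero: -3s - 24 = 0, i.e. -3·(s + 8) = 0.
So s = -8.

s = -8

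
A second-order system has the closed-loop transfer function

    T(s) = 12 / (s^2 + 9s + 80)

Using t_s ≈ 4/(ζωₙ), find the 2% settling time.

t_s ≈ 0.8889 s

Comparing s^2 + 9s + 80 to s^2 + 2ζωₙs + ωₙ²: ωₙ = √80 ≈ 8.944 rad/s and ζ = 9/(2·√80) ≈ 0.5031.
ζωₙ = 9/2 = 4.5, so t_s ≈ 4/(ζωₙ) = 4/4.5 ≈ 0.8889 s.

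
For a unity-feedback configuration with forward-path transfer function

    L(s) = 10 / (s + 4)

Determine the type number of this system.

The denominator has no factor of s at the origin — no free integrator — so this is a Type 0 system.

Type 0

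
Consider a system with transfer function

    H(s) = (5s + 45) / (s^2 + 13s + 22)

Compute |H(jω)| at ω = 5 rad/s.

Substitute s = j5: numerator = 45 + j25, denominator = -3 + j65.
|H(j5)| = |45 + j25| / |-3 + j65| = 51.478 / 65.069 ≈ 0.7911.

|H(j5)| ≈ 0.7911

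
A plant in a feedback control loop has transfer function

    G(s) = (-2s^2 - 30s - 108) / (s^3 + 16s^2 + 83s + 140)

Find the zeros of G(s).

s = -9, -6

Set the numerator to zero: -2s^2 - 30s - 108 = 0, i.e. -2·(s^2 + 15s + 54) = 0.
Factoring: (s + 9)(s + 6) = 0.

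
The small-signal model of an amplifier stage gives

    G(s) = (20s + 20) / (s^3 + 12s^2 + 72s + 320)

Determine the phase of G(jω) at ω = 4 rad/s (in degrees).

At s = j4: numerator = 20 + j80, denominator = 128 + j224.
∠G = ∠num − ∠den = 75.964° − (60.255°) = 15.71°.

∠G(j4) ≈ 15.71°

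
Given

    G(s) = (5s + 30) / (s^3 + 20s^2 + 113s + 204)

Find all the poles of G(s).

The poles are the roots of the denominator s^3 + 20s^2 + 113s + 204 = 0.
Trying s = -12: the polynomial evaluates to 0, so (s + 12) is a factor.
Dividing out leaves s^2 + 8s + 17 = 0.
The quadratic formula then gives s = -4 ± 1j.

s = -12, -4 + j, -4 - j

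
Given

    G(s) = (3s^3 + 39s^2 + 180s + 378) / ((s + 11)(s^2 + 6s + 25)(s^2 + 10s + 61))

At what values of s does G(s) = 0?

Set the numerator to zero: 3s^3 + 39s^2 + 180s + 378 = 0, i.e. 3·(s^3 + 13s^2 + 60s + 126) = 0.
Factoring: (s^2 + 6s + 18)(s + 7) = 0.

s = -3 + 3j, -3 - 3j, -7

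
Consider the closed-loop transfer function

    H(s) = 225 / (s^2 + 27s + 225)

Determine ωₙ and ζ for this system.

Compare the denominator to the standard form s^2 + 2ζωₙs + ωₙ².
ωₙ² = 225, so ωₙ = 15 rad/s.
2ζωₙ = 27, so ζ = 27/(2·15) = 0.9.
With ζ = 0.9 the response is underdamped.

ωₙ = 15 rad/s, ζ = 0.9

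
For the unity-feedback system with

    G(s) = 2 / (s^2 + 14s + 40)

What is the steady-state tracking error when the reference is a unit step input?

e_ss = 0.9524

G(s) has no poles at the origin.
This is a Type 0 system. Kp = lim_{s→0} G(s) = 2/40 = 1/20.
e_ss = 1/(1 + Kp) = 1/(1 + 1/20) = 20/21 ≈ 0.9524.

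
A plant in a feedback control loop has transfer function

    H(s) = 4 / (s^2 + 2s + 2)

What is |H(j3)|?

|H(j3)| ≈ 0.4339

Substitute s = j3: numerator = 4, denominator = -7 + j6.
|H(j3)| = |4| / |-7 + j6| = 4 / 9.2195 ≈ 0.4339.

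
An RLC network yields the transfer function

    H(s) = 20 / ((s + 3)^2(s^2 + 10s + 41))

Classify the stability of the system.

stable

The poles can be read from the denominator factors: s = -3, -5 + 4j, -5 - 4j, -3.
Since all poles lie strictly in the left half-plane, the system is stable.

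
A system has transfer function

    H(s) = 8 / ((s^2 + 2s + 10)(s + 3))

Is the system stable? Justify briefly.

The poles can be read from the denominator factors: s = -1 + 3j, -1 - 3j, -3.
Since all poles lie strictly in the left half-plane, the system is stable.

stable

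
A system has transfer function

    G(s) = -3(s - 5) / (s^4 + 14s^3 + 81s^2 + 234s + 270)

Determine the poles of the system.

s = -3 + 3j, -3 - 3j, -5, -3

The poles are the roots of the denominator s^4 + 14s^3 + 81s^2 + 234s + 270 = 0.
Trying s = -5: the polynomial evaluates to 0, so (s + 5) is a factor.
Dividing out leaves s^3 + 9s^2 + 36s + 54 = 0.
This factors further as (s^2 + 6s + 18)(s + 3) = 0.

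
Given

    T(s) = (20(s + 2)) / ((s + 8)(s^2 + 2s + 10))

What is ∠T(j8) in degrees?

At s = j8: numerator = 40 + j160, denominator = -560 - j304.
∠T = ∠num − ∠den = 75.964° − (-151.50°) = 227.5°, which wraps to -132.5°.

∠T(j8) ≈ -132.5°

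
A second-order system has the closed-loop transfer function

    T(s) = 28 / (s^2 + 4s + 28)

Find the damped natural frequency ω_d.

ω_d ≈ 4.899 rad/s

Comparing s^2 + 4s + 28 to s^2 + 2ζωₙs + ωₙ²: ωₙ = √28 ≈ 5.292 rad/s and ζ = 4/(2·√28) ≈ 0.3780.
ζωₙ = 4/2 = 2, so ω_d = ωₙ√(1−ζ²) = √(ωₙ² − (ζωₙ)²) = √(28 − 2²) = √24 ≈ 4.899 rad/s.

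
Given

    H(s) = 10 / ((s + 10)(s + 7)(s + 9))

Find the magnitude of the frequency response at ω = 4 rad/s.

Substitute s = j4: numerator = 10, denominator = 214 + j828.
|H(j4)| = |10| / |214 + j828| = 10 / 855.21 ≈ 0.01169.

|H(j4)| ≈ 0.01169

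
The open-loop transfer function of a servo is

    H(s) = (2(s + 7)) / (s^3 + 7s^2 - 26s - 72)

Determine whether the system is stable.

unstable

The denominator s^3 + 7s^2 - 26s - 72 factors as (s + 2)(s - 4)(s + 9), giving poles at s = -2, 4, -9.
Since the pole(s) at s = 4 lie in the right half-plane, the system is unstable.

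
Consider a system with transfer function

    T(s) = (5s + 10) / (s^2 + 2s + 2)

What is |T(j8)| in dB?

|T(j8)|_dB ≈ -3.82 dB

Substitute s = j8: numerator = 10 + j40, denominator = -62 + j16.
|T(j8)| = |10 + j40| / |-62 + j16| = 41.231 / 64.031 ≈ 0.6439.
In decibels: 20·log₁₀(0.6439) ≈ -3.82 dB.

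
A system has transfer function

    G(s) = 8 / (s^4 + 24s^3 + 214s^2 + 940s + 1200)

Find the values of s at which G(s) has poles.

The poles are the roots of the denominator s^4 + 24s^3 + 214s^2 + 940s + 1200 = 0.
Trying s = -12: the polynomial evaluates to 0, so (s + 12) is a factor.
Dividing out leaves s^3 + 12s^2 + 70s + 100 = 0.
This factors further as (s^2 + 10s + 50)(s + 2) = 0.

s = -5 ± 5j, -12, -2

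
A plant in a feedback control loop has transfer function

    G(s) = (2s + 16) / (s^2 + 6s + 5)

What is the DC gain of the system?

G(0) = 16/5 ≈ 3.200

Set s = 0: G(0) = (16) / (5) = 16/5.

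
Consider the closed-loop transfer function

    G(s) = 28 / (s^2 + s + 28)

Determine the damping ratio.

ζ ≈ 0.09449

Compare the denominator to the standard form s^2 + 2ζωₙs + ωₙ².
ωₙ² = 28, so ωₙ = √28 ≈ 5.292 rad/s.
2ζωₙ = 1, so ζ = 1/(2·√28) ≈ 0.09449.
With ζ = 0.09449 the response is underdamped.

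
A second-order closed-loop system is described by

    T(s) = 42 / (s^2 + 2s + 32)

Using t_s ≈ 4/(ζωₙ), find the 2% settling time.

Comparing s^2 + 2s + 32 to s^2 + 2ζωₙs + ωₙ²: ωₙ = √32 ≈ 5.657 rad/s and ζ = 2/(2·√32) ≈ 0.1768.
ζωₙ = 2/2 = 1, so t_s ≈ 4/(ζωₙ) = 4/1 = 4 s.

t_s ≈ 4 s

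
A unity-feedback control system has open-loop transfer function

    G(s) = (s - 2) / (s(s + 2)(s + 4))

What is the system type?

Type 1

The denominator has 1 factor of s at the origin (free integrator), so this is a Type 1 system.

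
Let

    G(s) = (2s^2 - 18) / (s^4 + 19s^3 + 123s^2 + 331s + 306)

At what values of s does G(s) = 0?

s = -3, 3

Set the numerator to zero: 2s^2 - 18 = 0, i.e. 2·(s^2 - 9) = 0.
Factoring: (s + 3)(s - 3) = 0.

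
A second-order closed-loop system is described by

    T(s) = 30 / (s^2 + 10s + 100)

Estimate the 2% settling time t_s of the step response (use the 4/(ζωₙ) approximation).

t_s ≈ 0.8000 s

Comparing s^2 + 10s + 100 to s^2 + 2ζωₙs + ωₙ²: ωₙ = 10 rad/s and ζ = 10/(2·10) = 0.5.
ζωₙ = 10/2 = 5, so t_s ≈ 4/(ζωₙ) = 4/5 = 0.8000 s.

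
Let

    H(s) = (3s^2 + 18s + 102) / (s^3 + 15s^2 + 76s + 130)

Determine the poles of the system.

The poles are the roots of the denominator s^3 + 15s^2 + 76s + 130 = 0.
Trying s = -5: the polynomial evaluates to 0, so (s + 5) is a factor.
Dividing out leaves s^2 + 10s + 26 = 0.
The quadratic formula then gives s = -5 ± 1j.

s = -5 ± j, -5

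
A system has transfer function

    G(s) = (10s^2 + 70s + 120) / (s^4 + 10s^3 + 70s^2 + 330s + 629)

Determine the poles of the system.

s = -4 + j, -4 - j, -1 + 6j, -1 - 6j

The poles are the roots of the denominator s^4 + 10s^3 + 70s^2 + 330s + 629 = 0.
No real roots exist; factor into two real quadratics: (s^2 + 8s + 17)(s^2 + 2s + 37) = 0.
Each quadratic gives a conjugate pair via the quadratic formula.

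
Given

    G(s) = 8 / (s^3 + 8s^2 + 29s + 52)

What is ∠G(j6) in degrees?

∠G(j6) ≈ 169.9°

At s = j6: numerator = 8, denominator = -236 - j42.
∠G = ∠num − ∠den = 0° − (-169.91°) = 169.9°.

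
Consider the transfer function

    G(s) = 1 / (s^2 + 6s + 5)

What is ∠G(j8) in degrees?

At s = j8: numerator = 1, denominator = -59 + j48.
∠G = ∠num − ∠den = 0° − (140.87°) = -140.9°.

∠G(j8) ≈ -140.9°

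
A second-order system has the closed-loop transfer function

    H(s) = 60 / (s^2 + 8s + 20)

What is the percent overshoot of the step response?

%OS ≈ 0.187%

Comparing s^2 + 8s + 20 to s^2 + 2ζωₙs + ωₙ²: ωₙ = √20 ≈ 4.472 rad/s and ζ = 8/(2·√20) ≈ 0.8944.
%OS = 100·exp(−πζ/√(1−ζ²)) = 100·exp(−π·0.8944/√(1−0.8944²)) ≈ 0.187%.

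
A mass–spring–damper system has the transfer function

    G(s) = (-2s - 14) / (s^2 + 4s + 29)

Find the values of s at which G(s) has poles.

s = -2 + 5j, -2 - 5j

The poles are the roots of the denominator s^2 + 4s + 29 = 0.
Using the quadratic formula: s = (-4 ± √(-100))/2 = -2 ± 5j.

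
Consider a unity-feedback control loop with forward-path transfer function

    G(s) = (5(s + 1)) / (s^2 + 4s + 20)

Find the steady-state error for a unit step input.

e_ss = 0.8000

G(s) has no poles at the origin.
This is a Type 0 system. Kp = lim_{s→0} G(s) = 5/20 = 1/4.
e_ss = 1/(1 + Kp) = 1/(1 + 1/4) = 4/5 ≈ 0.8000.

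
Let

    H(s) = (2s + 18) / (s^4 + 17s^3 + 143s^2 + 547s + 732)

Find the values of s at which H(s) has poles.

s = -5 + 6j, -5 - 6j, -3, -4

The poles are the roots of the denominator s^4 + 17s^3 + 143s^2 + 547s + 732 = 0.
Trying s = -3: the polynomial evaluates to 0, so (s + 3) is a factor.
Dividing out leaves s^3 + 14s^2 + 101s + 244 = 0.
This factors further as (s^2 + 10s + 61)(s + 4) = 0.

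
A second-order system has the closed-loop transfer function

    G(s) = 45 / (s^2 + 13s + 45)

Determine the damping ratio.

ζ ≈ 0.9690

Compare the denominator to the standard form s^2 + 2ζωₙs + ωₙ².
ωₙ² = 45, so ωₙ = √45 ≈ 6.708 rad/s.
2ζωₙ = 13, so ζ = 13/(2·√45) ≈ 0.9690.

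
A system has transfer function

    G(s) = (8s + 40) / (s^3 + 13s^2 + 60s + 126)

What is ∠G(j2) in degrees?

At s = j2: numerator = 40 + j16, denominator = 74 + j112.
∠G = ∠num − ∠den = 21.801° − (56.547°) = -34.75°.

∠G(j2) ≈ -34.75°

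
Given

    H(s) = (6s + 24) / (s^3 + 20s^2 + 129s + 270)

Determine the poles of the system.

s = -9, -6, -5

The poles are the roots of the denominator s^3 + 20s^2 + 129s + 270 = 0.
Trying s = -9: the polynomial evaluates to 0, so (s + 9) is a factor.
Dividing out leaves s^2 + 11s + 30 = 0.
Factoring the quadratic: (s + 6)(s + 5) = 0.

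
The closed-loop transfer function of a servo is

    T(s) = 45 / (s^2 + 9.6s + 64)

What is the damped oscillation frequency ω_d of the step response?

Comparing s^2 + 9.6s + 64 to s^2 + 2ζωₙs + ωₙ²: ωₙ = 8 rad/s and ζ = 9.6/(2·8) = 0.6.
ζωₙ = 9.6/2 = 4.8, so ω_d = ωₙ√(1−ζ²) = √(ωₙ² − (ζωₙ)²) = √(64 − 4.8²) = √40.96 = 6.400 rad/s.

ω_d = 6.400 rad/s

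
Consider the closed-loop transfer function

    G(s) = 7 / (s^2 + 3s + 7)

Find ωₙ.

Compare the denominator to the standard form s^2 + 2ζωₙs + ωₙ².
ωₙ² = 7, so ωₙ = √7 ≈ 2.646 rad/s.

ωₙ ≈ 2.646 rad/s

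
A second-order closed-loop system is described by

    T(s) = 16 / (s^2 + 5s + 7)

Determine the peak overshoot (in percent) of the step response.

%OS ≈ 0.0115%

Comparing s^2 + 5s + 7 to s^2 + 2ζωₙs + ωₙ²: ωₙ = √7 ≈ 2.646 rad/s and ζ = 5/(2·√7) ≈ 0.9449.
%OS = 100·exp(−πζ/√(1−ζ²)) = 100·exp(−π·0.9449/√(1−0.9449²)) ≈ 0.0115%.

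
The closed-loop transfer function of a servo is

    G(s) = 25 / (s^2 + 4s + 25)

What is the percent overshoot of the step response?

Comparing s^2 + 4s + 25 to s^2 + 2ζωₙs + ωₙ²: ωₙ = 5 rad/s and ζ = 4/(2·5) = 0.4.
%OS = 100·exp(−πζ/√(1−ζ²)) = 100·exp(−π·0.4/√(1−0.4²)) ≈ 25.4%.

%OS ≈ 25.4%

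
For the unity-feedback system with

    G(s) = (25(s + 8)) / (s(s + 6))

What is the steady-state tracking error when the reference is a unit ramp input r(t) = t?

e_ss = 0.03000

G(s) has one pole at the origin.
This is a Type 1 system. Kv = lim_{s→0} s·G(s) = 200/6 = 100/3.
e_ss = 1/Kv = 1/(100/3) = 3/100 ≈ 0.03000.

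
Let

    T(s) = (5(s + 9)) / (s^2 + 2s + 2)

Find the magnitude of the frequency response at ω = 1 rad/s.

Substitute s = j1: numerator = 45 + j5, denominator = 1 + j2.
|T(j1)| = |45 + j5| / |1 + j2| = 45.277 / 2.2361 ≈ 20.25.

|T(j1)| ≈ 20.25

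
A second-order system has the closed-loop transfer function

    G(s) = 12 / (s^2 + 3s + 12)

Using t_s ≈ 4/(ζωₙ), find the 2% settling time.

t_s ≈ 2.667 s

Comparing s^2 + 3s + 12 to s^2 + 2ζωₙs + ωₙ²: ωₙ = √12 ≈ 3.464 rad/s and ζ = 3/(2·√12) ≈ 0.4330.
ζωₙ = 3/2 = 1.5, so t_s ≈ 4/(ζωₙ) = 4/1.5 ≈ 2.667 s.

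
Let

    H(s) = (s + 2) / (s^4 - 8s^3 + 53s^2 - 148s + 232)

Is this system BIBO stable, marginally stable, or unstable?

The denominator s^4 - 8s^3 + 53s^2 - 148s + 232 factors as (s^2 - 4s + 8)(s^2 - 4s + 29), giving poles at s = 2 ± 2j, 2 ± 5j.
Since the pole(s) at s = 2 + 2j, 2 - 2j, 2 + 5j, 2 - 5j lie in the right half-plane, the system is unstable.

unstable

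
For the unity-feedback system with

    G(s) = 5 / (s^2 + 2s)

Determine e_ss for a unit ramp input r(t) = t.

G(s) has one pole at the origin.
This is a Type 1 system. Kv = lim_{s→0} s·G(s) = 5/2.
e_ss = 1/Kv = 1/(5/2) = 2/5 ≈ 0.4000.

e_ss = 0.4000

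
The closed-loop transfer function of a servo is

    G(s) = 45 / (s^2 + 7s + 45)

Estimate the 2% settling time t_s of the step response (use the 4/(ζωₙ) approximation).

t_s ≈ 1.143 s

Comparing s^2 + 7s + 45 to s^2 + 2ζωₙs + ωₙ²: ωₙ = √45 ≈ 6.708 rad/s and ζ = 7/(2·√45) ≈ 0.5217.
ζωₙ = 7/2 = 3.5, so t_s ≈ 4/(ζωₙ) = 4/3.5 ≈ 1.143 s.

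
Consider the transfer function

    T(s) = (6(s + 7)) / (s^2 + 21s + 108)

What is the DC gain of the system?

Set s = 0: T(0) = (42) / (108) = 7/18.

T(0) = 7/18 ≈ 0.3889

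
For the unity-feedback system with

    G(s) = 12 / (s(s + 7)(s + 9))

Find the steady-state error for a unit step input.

e_ss = 0

G(s) has one pole at the origin.
This is a Type 1 system; for a step input the steady-state error is zero.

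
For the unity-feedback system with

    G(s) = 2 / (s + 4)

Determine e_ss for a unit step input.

G(s) has no poles at the origin.
This is a Type 0 system. Kp = lim_{s→0} G(s) = 2/4 = 1/2.
e_ss = 1/(1 + Kp) = 1/(1 + 1/2) = 2/3 ≈ 0.6667.

e_ss = 0.6667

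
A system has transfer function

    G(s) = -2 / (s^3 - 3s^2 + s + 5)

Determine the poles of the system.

The poles are the roots of the denominator s^3 - 3s^2 + s + 5 = 0.
Trying s = -1: the polynomial evaluates to 0, so (s + 1) is a factor.
Dividing out leaves s^2 - 4s + 5 = 0.
The quadratic formula then gives s = 2 ± 1j.

s = 2 ± j, -1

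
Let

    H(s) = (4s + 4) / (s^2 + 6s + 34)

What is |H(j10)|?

|H(j10)| ≈ 0.4507

Substitute s = j10: numerator = 4 + j40, denominator = -66 + j60.
|H(j10)| = |4 + j40| / |-66 + j60| = 40.200 / 89.196 ≈ 0.4507.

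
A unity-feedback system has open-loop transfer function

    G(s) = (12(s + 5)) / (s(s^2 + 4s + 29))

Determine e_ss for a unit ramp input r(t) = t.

G(s) has one pole at the origin.
This is a Type 1 system. Kv = lim_{s→0} s·G(s) = 60/29.
e_ss = 1/Kv = 1/(60/29) = 29/60 ≈ 0.4833.

e_ss = 0.4833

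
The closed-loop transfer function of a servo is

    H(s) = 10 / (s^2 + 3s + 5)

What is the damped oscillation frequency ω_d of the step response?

Comparing s^2 + 3s + 5 to s^2 + 2ζωₙs + ωₙ²: ωₙ = √5 ≈ 2.236 rad/s and ζ = 3/(2·√5) ≈ 0.6708.
ζωₙ = 3/2 = 1.5, so ω_d = ωₙ√(1−ζ²) = √(ωₙ² − (ζωₙ)²) = √(5 − 1.5²) = √2.75 ≈ 1.658 rad/s.

ω_d ≈ 1.658 rad/s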